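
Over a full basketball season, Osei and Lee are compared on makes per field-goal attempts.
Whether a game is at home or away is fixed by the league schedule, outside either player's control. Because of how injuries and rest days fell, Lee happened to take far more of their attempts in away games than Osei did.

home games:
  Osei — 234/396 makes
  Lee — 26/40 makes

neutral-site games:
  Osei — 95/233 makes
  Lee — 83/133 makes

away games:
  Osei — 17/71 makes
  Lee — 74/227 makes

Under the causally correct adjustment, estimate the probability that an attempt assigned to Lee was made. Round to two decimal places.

Lee is higher inside every game venue stratum but Osei is higher in aggregate. Whether to stratify depends on how game venue relates to the player.
Here game venue is a common cause — it drives both which player a case falls under and the outcome. The crude comparison mixes populations; the stratum-specific rates are the causally relevant ones.
Standardising Lee to the population game venue mix: 0.396·26/40 + 0.333·83/133 + 0.271·74/227 = 0.554.

0.55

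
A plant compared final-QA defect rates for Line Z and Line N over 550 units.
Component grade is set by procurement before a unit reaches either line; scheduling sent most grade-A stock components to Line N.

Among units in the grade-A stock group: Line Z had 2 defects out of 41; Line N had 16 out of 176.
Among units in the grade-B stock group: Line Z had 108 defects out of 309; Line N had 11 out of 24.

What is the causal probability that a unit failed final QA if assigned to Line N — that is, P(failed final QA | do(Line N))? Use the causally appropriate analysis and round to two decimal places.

0.31

Component grade differs across lines for reasons unrelated to any effect of the line itself, and it separately predicts the outcome — a classic confounder. We must compare within component grade levels.
Standardising Line N to the population component grade mix: 0.395·16/176 + 0.605·11/24 = 0.313.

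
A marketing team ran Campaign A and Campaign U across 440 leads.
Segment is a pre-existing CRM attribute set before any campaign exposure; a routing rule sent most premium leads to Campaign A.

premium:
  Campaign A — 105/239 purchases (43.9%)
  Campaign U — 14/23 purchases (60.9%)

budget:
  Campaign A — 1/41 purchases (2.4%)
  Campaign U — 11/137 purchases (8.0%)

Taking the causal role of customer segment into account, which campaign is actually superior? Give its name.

Campaign U

Since customer segment is a pre-existing factor (not a product of the campaign) and it affects the outcome on its own, it is a confounder. The stratified rates, not the pooled rate, identify the causal effect.
Within each level — premium: 43.9% vs 60.9%; budget: 2.4% vs 8.0% — Campaign U is higher every time.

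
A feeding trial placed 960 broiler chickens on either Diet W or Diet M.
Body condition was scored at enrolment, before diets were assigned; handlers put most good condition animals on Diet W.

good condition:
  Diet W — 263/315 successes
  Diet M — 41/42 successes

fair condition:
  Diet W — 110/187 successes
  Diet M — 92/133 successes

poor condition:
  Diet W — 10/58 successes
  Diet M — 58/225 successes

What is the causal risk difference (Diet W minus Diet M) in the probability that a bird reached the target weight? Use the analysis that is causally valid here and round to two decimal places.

-0.11

Within every starting body condition level Diet M has the higher rate, yet pooled Diet W does — Simpson's reversal.
Since starting body condition is a pre-existing factor (not a product of the diet) and it affects the outcome on its own, it is a confounder. The stratified rates, not the pooled rate, identify the causal effect.
Adjusting over the population distribution of starting body condition: 0.372·(0.835−0.976) + 0.333·(0.588−0.692) + 0.295·(0.172−0.258) = -0.112.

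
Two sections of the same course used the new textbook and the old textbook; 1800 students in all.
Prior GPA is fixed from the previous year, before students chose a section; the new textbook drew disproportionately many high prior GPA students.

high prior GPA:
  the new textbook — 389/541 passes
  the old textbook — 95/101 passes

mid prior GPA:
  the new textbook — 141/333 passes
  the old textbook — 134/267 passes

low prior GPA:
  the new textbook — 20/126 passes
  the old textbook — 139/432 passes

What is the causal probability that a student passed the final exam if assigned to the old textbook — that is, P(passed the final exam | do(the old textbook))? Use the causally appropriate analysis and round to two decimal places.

Prior GPA band differs across teaching methods for reasons unrelated to any effect of the teaching method itself, and it separately predicts the outcome — a classic confounder. We must compare within prior GPA band levels.
Standardising the old textbook to the population prior GPA band mix: 0.357·95/101 + 0.333·134/267 + 0.310·139/432 = 0.603.

0.60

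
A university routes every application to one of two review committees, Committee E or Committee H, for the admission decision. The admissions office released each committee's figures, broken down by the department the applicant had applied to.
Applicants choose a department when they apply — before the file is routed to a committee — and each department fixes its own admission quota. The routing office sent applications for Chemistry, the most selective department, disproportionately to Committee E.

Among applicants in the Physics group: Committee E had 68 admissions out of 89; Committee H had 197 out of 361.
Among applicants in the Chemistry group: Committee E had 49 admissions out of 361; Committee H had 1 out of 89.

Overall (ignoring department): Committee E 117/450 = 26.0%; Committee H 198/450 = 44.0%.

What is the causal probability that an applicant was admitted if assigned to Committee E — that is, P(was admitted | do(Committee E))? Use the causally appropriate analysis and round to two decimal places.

0.45

Since department is a pre-existing factor (not a product of the review committee) and it affects the outcome on its own, it is a confounder. The stratified rates, not the pooled rate, identify the causal effect.
Standardising Committee E to the population department mix: 0.500·68/89 + 0.500·49/361 = 0.450.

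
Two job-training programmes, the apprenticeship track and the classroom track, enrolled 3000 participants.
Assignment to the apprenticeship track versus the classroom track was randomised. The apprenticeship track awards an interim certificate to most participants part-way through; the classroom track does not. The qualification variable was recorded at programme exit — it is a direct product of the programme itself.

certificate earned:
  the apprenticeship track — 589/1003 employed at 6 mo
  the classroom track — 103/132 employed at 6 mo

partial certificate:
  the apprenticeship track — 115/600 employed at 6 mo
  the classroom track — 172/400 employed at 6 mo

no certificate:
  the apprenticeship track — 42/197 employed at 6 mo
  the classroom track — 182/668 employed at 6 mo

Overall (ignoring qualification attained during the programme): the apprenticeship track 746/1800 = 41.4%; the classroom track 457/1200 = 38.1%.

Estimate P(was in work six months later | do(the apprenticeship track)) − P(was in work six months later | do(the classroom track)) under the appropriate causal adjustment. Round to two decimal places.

Stratifying would compare programmes among participants the programmes themselves sorted into qualification attained during the programme groups — a form of selection on an intermediate. The unconditioned pooled rates give the total causal effect.
The causal difference is the pooled difference: 0.414 − 0.381 = +0.034.

+0.03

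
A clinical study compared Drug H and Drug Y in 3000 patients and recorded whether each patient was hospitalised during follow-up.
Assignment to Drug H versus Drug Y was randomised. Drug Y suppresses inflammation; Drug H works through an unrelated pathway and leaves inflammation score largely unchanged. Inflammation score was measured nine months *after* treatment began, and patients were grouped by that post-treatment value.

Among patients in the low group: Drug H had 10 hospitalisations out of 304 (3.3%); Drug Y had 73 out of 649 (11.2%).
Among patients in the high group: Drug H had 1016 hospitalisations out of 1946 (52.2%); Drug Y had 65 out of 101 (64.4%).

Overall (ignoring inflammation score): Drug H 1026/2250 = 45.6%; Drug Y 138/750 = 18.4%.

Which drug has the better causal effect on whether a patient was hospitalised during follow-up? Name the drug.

Drug Y

The stratified and pooled comparisons disagree (Drug H wins within each inflammation score; Drug Y wins overall), so the answer turns on the causal role of inflammation score.
Inflammation score is downstream of the drug. One should not condition on a consequence of treatment, so the overall rates are the right comparison.
Pooled: Drug H 45.6% vs Drug Y 18.4%; Drug Y is lower overall.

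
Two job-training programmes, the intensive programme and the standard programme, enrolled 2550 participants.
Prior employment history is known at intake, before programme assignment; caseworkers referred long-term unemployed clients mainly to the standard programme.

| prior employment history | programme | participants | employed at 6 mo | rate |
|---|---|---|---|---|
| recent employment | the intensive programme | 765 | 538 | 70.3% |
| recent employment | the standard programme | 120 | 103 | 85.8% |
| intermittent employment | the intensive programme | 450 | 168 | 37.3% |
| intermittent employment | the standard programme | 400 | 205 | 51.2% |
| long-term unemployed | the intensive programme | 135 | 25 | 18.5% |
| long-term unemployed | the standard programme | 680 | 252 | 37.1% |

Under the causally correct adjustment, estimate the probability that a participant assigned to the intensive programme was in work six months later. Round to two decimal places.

Nothing the programme does changes prior employment history; the imbalance is an allocation artefact. With prior employment history also predicting the outcome, the pooled figure is confounded, and the within-stratum comparison is the causal one.
Standardising the intensive programme to the population prior employment history mix: 0.347·538/765 + 0.333·168/450 + 0.320·25/135 = 0.428.

0.43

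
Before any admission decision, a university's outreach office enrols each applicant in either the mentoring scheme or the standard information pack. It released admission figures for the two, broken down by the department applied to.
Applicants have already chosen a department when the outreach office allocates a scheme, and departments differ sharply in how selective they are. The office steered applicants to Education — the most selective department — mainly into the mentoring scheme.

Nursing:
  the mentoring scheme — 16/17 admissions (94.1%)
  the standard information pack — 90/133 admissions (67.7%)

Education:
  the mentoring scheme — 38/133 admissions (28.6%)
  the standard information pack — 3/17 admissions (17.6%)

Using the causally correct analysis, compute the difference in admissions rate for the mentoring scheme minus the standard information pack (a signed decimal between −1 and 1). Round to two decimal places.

+0.19

Since department is a pre-existing factor (not a product of the outreach scheme) and it affects the outcome on its own, it is a confounder. The stratified rates, not the pooled rate, identify the causal effect.
Adjusting over the population distribution of department: 0.500·(0.941−0.677) + 0.500·(0.286−0.176) = +0.187.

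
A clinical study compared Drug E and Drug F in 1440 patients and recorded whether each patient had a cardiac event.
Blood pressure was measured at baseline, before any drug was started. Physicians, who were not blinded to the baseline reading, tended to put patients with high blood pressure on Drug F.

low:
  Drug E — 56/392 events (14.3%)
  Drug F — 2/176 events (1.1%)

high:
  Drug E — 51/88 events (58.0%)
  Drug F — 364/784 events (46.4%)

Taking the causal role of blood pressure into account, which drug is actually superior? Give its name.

Drug F

Here blood pressure is a common cause — it drives both which drug a case falls under and the outcome. The crude comparison mixes populations; the stratum-specific rates are the causally relevant ones.
Within each level — low: 14.3% vs 1.1%; high: 58.0% vs 46.4% — Drug F is lower every time.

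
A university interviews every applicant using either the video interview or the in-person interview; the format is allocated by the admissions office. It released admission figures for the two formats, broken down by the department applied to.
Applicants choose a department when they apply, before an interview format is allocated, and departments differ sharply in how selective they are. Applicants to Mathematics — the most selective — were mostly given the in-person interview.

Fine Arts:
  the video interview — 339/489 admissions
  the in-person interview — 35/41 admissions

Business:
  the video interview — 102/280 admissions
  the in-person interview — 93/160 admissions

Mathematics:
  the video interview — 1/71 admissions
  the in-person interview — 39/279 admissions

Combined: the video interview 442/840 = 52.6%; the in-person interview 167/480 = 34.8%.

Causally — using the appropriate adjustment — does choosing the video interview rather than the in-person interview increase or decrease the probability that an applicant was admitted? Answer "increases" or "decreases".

decreases

the in-person interview is higher inside every department stratum but the video interview is higher in aggregate. Whether to stratify depends on how department relates to the interview format.
Department is set before the interview format has any effect — it is not caused by the interview format — and it independently drives the outcome. That makes it a confounder, so the causal comparison is within department levels.
Within each level — Fine Arts: 69.3% vs 85.4%; Business: 36.4% vs 58.1%; Mathematics: 1.4% vs 14.0% — the in-person interview is higher every time.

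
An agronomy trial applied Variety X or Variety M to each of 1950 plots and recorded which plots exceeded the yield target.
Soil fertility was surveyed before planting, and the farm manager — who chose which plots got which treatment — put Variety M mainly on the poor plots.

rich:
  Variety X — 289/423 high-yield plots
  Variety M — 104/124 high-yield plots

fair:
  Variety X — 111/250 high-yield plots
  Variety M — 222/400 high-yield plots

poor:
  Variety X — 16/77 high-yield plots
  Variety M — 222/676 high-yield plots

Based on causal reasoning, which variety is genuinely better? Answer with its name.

Variety M

Soil fertility satisfies the back-door criterion: it is not a descendant of the variety, and it blocks the spurious path from variety to outcome. Adjusting for it (i.e., using the within-soil fertility rates) gives the causal effect.
Within each level — rich: 68.3% vs 83.9%; fair: 44.4% vs 55.5%; poor: 20.8% vs 32.8% — Variety M is higher every time.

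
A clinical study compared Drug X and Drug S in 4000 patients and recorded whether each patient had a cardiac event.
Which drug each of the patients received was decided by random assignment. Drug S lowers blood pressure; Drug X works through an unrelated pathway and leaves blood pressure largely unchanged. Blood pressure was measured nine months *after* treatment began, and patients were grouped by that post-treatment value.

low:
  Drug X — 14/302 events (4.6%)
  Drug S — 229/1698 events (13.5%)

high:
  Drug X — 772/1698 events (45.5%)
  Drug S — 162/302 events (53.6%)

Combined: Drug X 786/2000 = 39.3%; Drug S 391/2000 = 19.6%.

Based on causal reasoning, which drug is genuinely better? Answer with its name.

Blood pressure is recorded after the drug and is itself shifted by it — it sits on the causal path from drug to outcome. Conditioning on a mediator would strip out part of the effect we want; the pooled comparison gives the total causal effect.
Pooled: Drug X 39.3% vs Drug S 19.6%; Drug S is lower overall.

Drug S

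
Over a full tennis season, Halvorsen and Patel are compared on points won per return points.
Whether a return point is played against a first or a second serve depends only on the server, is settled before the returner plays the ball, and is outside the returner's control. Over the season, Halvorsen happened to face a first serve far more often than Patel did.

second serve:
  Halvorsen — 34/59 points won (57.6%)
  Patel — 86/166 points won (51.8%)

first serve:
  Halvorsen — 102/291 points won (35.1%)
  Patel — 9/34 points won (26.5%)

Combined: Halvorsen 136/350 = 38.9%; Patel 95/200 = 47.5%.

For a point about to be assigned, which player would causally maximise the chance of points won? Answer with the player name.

Halvorsen

Within every serve type level Halvorsen has the higher rate, yet pooled Patel does — Simpson's reversal.
Serve type differs across players for reasons unrelated to any effect of the player itself, and it separately predicts the outcome — a classic confounder. We must compare within serve type levels.
Within each level — second serve: 57.6% vs 51.8%; first serve: 35.1% vs 26.5% — Halvorsen is higher every time.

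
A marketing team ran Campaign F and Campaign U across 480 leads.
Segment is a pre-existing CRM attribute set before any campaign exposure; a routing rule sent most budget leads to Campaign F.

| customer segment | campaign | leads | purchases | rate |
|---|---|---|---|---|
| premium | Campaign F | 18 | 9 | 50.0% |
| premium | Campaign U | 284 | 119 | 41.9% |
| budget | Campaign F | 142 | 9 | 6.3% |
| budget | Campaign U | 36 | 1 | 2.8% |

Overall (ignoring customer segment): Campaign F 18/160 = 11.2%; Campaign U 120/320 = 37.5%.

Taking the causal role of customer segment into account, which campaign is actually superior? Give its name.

Nothing the campaign does changes customer segment; the imbalance is an allocation artefact. With customer segment also predicting the outcome, the pooled figure is confounded, and the within-stratum comparison is the causal one.
Within each level — premium: 50.0% vs 41.9%; budget: 6.3% vs 2.8% — Campaign F is higher every time.

Campaign F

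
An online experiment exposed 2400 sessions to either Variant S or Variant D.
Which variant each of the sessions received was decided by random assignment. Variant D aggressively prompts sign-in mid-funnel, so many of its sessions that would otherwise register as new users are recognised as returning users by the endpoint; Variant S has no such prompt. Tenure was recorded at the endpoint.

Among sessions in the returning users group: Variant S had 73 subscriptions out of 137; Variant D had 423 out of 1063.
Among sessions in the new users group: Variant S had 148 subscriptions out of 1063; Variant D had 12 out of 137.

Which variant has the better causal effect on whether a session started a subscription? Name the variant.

Variant D

Because the variant influences user tenure, user tenure is a post-treatment mediator, not a confounder. Stratifying on it would bias the estimate; the causal effect is the crude pooled difference.
Pooled: Variant S 18.4% vs Variant D 36.2%; Variant D is higher overall.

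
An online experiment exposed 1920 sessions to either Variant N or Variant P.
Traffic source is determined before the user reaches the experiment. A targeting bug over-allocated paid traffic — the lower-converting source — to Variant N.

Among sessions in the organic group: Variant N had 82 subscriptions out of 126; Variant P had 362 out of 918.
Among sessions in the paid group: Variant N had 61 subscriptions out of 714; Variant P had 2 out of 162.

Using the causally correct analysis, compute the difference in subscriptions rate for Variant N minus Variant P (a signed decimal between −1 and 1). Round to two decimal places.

Within every traffic source level Variant N has the higher rate, yet pooled Variant P does — Simpson's reversal.
Since traffic source is a pre-existing factor (not a product of the variant) and it affects the outcome on its own, it is a confounder. The stratified rates, not the pooled rate, identify the causal effect.
Adjusting over the population distribution of traffic source: 0.544·(0.651−0.394) + 0.456·(0.085−0.012) = +0.173.

+0.17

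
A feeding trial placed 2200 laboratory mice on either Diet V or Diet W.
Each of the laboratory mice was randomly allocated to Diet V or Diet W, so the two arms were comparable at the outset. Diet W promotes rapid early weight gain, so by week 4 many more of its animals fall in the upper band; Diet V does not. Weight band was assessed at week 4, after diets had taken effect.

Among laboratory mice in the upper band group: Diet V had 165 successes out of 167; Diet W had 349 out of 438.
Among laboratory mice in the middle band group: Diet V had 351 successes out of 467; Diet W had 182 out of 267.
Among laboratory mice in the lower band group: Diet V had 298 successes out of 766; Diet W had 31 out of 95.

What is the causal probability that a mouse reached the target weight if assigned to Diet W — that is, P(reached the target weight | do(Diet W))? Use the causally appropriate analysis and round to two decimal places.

0.70

Week-4 weight band is recorded after the diet and is itself shifted by it — it sits on the causal path from diet to outcome. Conditioning on a mediator would strip out part of the effect we want; the pooled comparison gives the total causal effect.
So P(outcome | do(Diet W)) is just the pooled rate for Diet W: 562/800 = 0.703.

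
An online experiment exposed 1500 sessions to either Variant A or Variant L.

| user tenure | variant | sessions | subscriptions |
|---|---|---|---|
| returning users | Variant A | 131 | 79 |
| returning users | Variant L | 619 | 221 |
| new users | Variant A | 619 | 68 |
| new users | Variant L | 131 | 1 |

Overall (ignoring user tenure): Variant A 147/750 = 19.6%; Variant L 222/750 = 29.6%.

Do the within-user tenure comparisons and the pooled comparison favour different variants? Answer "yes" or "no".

yes

Within each user tenure level (returning users 60.3% vs 35.7%; new users 11.0% vs 0.8%), Variant A has the higher rate every time. Pooled: 19.6% vs 29.6% — Variant L has the higher rate overall. The two comparisons disagree.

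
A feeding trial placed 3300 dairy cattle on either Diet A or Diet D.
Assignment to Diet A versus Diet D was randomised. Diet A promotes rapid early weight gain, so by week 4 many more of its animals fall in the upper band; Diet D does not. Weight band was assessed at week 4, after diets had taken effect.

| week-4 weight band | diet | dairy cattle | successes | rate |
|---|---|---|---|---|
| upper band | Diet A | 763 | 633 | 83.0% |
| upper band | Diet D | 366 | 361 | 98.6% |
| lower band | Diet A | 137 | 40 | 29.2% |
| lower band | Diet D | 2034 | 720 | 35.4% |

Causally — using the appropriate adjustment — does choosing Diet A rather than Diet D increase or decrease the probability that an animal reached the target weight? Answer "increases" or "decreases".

Stratifying would compare diets among dairy cattle the diets themselves sorted into week-4 weight band groups — a form of selection on an intermediate. The unconditioned pooled rates give the total causal effect.
Pooled: Diet A 74.8% vs Diet D 45.0%; Diet A is higher overall.

increases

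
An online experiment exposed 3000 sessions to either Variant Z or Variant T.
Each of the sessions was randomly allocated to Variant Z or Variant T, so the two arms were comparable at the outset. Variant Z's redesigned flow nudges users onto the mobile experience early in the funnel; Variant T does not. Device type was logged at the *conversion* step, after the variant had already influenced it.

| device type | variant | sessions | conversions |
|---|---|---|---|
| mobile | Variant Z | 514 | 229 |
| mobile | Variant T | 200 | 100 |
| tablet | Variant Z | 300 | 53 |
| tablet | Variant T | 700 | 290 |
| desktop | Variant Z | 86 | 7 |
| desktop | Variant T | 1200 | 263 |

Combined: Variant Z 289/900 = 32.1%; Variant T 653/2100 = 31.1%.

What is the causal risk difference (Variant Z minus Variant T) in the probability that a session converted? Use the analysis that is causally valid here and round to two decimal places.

+0.01

Device type here is a post-treatment variable shaped by the variant; conditioning on it would introduce bias rather than remove it. The overall comparison is the causal one.
The causal difference is the pooled difference: 0.321 − 0.311 = +0.010.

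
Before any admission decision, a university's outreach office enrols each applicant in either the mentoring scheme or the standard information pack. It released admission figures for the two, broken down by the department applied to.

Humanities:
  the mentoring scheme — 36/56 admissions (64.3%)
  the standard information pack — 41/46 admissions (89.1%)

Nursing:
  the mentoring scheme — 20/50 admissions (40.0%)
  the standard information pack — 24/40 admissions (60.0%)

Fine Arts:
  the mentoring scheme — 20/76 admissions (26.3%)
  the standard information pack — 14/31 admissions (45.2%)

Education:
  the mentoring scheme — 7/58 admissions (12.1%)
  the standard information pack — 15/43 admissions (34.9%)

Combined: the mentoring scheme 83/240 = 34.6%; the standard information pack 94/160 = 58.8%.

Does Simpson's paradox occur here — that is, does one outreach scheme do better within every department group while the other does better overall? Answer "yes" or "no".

no

Within each department level (Humanities 64.3% vs 89.1%; Nursing 40.0% vs 60.0%; Fine Arts 26.3% vs 45.2%; Education 12.1% vs 34.9%), the standard information pack has the higher rate every time. Pooled: 34.6% vs 58.8% — the standard information pack has the higher rate overall. They agree.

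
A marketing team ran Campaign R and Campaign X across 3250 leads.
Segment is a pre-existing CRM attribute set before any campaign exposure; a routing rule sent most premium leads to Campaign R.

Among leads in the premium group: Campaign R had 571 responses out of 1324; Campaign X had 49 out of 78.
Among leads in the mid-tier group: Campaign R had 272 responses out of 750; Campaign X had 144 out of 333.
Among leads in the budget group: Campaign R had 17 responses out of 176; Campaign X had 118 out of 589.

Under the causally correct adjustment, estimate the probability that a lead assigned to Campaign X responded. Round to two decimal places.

The stratified and pooled comparisons disagree (Campaign X wins within each customer segment; Campaign R wins overall), so the answer turns on the causal role of customer segment.
Customer segment differs across campaigns for reasons unrelated to any effect of the campaign itself, and it separately predicts the outcome — a classic confounder. We must compare within customer segment levels.
Standardising Campaign X to the population customer segment mix: 0.431·49/78 + 0.333·144/333 + 0.235·118/589 = 0.462.

0.46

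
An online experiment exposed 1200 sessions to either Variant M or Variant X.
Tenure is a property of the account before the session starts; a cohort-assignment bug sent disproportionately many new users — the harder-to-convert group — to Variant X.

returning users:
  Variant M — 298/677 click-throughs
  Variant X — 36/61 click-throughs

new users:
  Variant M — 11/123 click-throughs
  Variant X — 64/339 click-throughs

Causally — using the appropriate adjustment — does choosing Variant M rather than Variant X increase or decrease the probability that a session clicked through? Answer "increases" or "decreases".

decreases

User tenure differs across variants for reasons unrelated to any effect of the variant itself, and it separately predicts the outcome — a classic confounder. We must compare within user tenure levels.
Within each level — returning users: 44.0% vs 59.0%; new users: 8.9% vs 18.9% — Variant X is higher every time.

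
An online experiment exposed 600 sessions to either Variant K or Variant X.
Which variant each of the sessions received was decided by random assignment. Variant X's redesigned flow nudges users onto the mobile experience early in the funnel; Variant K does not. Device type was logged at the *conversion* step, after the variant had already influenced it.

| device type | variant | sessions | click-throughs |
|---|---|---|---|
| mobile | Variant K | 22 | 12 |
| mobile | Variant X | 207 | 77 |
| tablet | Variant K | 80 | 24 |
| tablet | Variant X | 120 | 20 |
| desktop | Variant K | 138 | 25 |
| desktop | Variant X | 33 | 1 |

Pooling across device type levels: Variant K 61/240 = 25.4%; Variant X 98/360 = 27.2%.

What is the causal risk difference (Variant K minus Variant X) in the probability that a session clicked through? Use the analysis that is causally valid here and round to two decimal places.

Stratifying would compare variants among sessions the variants themselves sorted into device type groups — a form of selection on an intermediate. The unconditioned pooled rates give the total causal effect.
The causal difference is the pooled difference: 0.254 − 0.272 = -0.018.

-0.02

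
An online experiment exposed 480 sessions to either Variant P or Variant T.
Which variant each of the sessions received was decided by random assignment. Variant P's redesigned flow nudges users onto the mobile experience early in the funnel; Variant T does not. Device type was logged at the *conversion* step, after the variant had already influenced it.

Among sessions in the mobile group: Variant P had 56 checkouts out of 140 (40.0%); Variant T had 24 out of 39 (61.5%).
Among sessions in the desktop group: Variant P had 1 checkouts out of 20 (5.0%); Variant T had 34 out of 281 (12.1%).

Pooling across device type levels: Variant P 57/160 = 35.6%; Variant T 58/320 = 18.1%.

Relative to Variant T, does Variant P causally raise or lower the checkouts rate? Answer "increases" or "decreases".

increases

The stratified and pooled comparisons disagree (Variant T wins within each device type; Variant P wins overall), so the answer turns on the causal role of device type.
Because the variant influences device type, device type is a post-treatment mediator, not a confounder. Stratifying on it would bias the estimate; the causal effect is the crude pooled difference.
Pooled: Variant P 35.6% vs Variant T 18.1%; Variant P is higher overall.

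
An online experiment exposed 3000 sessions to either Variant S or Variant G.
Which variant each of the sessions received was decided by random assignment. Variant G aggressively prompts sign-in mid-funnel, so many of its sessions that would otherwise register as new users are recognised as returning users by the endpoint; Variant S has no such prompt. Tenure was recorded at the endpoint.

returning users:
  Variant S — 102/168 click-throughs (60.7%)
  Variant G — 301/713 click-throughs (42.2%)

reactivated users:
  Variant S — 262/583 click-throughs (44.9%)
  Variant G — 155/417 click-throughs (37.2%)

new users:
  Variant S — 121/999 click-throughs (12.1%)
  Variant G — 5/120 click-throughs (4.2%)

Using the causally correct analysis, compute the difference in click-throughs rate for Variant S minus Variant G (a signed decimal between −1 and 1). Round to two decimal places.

Stratifying would compare variants among sessions the variants themselves sorted into user tenure groups — a form of selection on an intermediate. The unconditioned pooled rates give the total causal effect.
The causal difference is the pooled difference: 0.277 − 0.369 = -0.092.

-0.09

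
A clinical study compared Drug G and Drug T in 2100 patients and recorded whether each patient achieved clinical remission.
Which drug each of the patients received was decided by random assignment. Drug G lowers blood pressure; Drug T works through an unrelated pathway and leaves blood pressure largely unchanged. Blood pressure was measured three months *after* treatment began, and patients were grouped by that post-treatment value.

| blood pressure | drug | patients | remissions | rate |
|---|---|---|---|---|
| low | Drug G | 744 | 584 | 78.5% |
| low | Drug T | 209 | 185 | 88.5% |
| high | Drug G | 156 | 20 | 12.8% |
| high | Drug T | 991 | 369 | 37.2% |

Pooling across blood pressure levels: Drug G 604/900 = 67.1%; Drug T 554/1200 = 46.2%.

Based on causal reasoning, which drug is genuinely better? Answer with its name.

The stratified and pooled comparisons disagree (Drug T wins within each blood pressure; Drug G wins overall), so the answer turns on the causal role of blood pressure.
Blood pressure lies on the pathway drug → blood pressure → outcome, so adjusting for it blocks the indirect effect. For the total causal effect of drug, use the unadjusted pooled rates.
Pooled: Drug G 67.1% vs Drug T 46.2%; Drug G is higher overall.

Drug G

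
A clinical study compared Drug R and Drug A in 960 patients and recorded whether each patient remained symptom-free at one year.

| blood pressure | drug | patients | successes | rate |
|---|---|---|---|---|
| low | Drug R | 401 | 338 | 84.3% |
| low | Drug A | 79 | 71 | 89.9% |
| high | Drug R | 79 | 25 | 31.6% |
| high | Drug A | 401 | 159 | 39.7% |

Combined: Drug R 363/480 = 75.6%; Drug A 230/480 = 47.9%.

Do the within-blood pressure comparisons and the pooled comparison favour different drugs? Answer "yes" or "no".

Within each blood pressure level (low 84.3% vs 89.9%; high 31.6% vs 39.7%), Drug A has the higher rate every time. Pooled: 75.6% vs 47.9% — Drug R has the higher rate overall. The two comparisons disagree.

yes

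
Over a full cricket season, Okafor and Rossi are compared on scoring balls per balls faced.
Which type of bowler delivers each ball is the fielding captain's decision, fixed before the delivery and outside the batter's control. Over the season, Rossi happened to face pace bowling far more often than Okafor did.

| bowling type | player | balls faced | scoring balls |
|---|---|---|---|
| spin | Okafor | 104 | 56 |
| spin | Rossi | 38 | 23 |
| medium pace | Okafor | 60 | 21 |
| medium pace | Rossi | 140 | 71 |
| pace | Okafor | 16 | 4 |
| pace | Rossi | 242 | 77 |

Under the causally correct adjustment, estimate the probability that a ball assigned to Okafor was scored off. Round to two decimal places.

Nothing the player does changes bowling type; the imbalance is an allocation artefact. With bowling type also predicting the outcome, the pooled figure is confounded, and the within-stratum comparison is the causal one.
Standardising Okafor to the population bowling type mix: 0.237·56/104 + 0.333·21/60 + 0.430·4/16 = 0.352.

0.35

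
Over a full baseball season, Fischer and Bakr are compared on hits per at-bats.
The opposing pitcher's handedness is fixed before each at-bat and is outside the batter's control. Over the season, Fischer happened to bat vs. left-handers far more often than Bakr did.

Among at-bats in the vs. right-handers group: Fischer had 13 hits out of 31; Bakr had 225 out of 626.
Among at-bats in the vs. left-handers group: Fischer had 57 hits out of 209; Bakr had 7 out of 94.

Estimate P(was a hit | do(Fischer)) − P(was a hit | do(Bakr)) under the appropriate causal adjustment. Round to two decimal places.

+0.10

Within every pitcher handedness level Fischer has the higher rate, yet pooled Bakr does — Simpson's reversal.
The imbalance in pitcher handedness arose from how at-bats were allocated, not from anything the player did; and pitcher handedness independently affects the outcome. The pooled gap is confounded — condition on pitcher handedness.
Adjusting over the population distribution of pitcher handedness: 0.684·(0.419−0.359) + 0.316·(0.273−0.074) = +0.104.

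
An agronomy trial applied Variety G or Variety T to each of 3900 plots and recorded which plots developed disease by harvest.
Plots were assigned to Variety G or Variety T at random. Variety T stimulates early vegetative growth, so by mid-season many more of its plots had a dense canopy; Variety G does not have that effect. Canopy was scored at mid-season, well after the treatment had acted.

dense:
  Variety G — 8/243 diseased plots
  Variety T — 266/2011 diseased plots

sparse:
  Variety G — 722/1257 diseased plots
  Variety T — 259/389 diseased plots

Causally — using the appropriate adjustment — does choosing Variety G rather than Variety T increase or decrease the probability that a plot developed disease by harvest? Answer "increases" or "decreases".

increases

The mid-season canopy-specific comparison favours Variety G throughout, but the pooled figures favour Variety T. The question is whether to condition on mid-season canopy.
Mid-season canopy lies on the pathway variety → mid-season canopy → outcome, so adjusting for it blocks the indirect effect. For the total causal effect of variety, use the unadjusted pooled rates.
Pooled: Variety G 48.7% vs Variety T 21.9%; Variety T is lower overall.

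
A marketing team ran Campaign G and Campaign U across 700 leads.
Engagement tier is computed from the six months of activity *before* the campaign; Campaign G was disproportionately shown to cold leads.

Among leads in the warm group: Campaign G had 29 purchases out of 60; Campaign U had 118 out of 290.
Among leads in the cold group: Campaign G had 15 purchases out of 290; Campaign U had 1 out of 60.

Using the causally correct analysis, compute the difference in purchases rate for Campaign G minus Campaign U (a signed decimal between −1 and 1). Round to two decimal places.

+0.06

The stratified and pooled comparisons disagree (Campaign G wins within each engagement tier; Campaign U wins overall), so the answer turns on the causal role of engagement tier.
Engagement tier differs across campaigns for reasons unrelated to any effect of the campaign itself, and it separately predicts the outcome — a classic confounder. We must compare within engagement tier levels.
Adjusting over the population distribution of engagement tier: 0.500·(0.483−0.407) + 0.500·(0.052−0.017) = +0.056.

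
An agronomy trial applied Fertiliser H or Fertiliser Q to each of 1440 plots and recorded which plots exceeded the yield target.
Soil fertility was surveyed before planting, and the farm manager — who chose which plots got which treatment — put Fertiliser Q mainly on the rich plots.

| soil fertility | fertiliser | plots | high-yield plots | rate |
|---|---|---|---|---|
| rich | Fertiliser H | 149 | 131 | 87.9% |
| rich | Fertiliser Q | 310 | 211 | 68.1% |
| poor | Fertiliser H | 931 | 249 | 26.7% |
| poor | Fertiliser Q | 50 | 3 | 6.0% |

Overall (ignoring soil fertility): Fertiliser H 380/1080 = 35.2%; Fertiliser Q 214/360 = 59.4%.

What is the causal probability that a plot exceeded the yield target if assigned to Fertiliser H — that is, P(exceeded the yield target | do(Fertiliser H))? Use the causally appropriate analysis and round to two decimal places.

0.46

Within every soil fertility level Fertiliser H has the higher rate, yet pooled Fertiliser Q does — Simpson's reversal.
Since soil fertility is a pre-existing factor (not a product of the fertiliser) and it affects the outcome on its own, it is a confounder. The stratified rates, not the pooled rate, identify the causal effect.
Standardising Fertiliser H to the population soil fertility mix: 0.319·131/149 + 0.681·249/931 = 0.462.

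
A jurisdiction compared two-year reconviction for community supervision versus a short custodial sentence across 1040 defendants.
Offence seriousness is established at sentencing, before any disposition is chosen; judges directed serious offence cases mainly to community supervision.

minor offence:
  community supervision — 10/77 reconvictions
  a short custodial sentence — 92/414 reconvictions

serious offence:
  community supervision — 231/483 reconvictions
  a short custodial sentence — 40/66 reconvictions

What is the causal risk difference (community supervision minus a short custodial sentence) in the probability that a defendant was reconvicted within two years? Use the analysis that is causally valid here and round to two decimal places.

-0.11

Offence seriousness differs across dispositions for reasons unrelated to any effect of the disposition itself, and it separately predicts the outcome — a classic confounder. We must compare within offence seriousness levels.
Adjusting over the population distribution of offence seriousness: 0.472·(0.130−0.222) + 0.528·(0.478−0.606) = -0.111.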